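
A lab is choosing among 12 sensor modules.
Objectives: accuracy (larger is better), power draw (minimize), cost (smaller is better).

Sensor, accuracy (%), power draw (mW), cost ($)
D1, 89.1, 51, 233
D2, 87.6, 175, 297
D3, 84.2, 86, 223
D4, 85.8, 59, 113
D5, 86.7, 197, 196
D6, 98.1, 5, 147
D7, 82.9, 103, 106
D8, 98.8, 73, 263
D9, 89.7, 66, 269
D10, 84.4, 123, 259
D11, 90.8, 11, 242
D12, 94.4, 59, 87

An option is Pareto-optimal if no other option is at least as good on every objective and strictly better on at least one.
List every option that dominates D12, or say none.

D1: worse on accuracy (89.1 vs 94.4).
D2: worse on accuracy (87.6 vs 94.4).
D3: worse on accuracy (84.2 vs 94.4).
D4: worse on accuracy (85.8 vs 94.4).
D5: worse on accuracy (86.7 vs 94.4).
D6: worse on cost (147 vs 87).
D7: worse on accuracy (82.9 vs 94.4).
D8: worse on power draw (73 vs 59).
D9: worse on accuracy (89.7 vs 94.4).
D10: worse on accuracy (84.4 vs 94.4).
D11: worse on accuracy (90.8 vs 94.4).
No option dominates D12.

none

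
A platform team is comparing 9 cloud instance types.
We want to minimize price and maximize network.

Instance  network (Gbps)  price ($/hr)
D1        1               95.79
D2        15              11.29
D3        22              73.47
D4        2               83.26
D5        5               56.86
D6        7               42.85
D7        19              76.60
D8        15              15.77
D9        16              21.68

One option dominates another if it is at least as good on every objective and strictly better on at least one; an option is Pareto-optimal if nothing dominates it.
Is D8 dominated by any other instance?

D2 vs D8: network 15≥15, price 11.29≤15.77 — D2 is at least as good on every objective and strictly better on at least one, so D2 dominates D8.

Yes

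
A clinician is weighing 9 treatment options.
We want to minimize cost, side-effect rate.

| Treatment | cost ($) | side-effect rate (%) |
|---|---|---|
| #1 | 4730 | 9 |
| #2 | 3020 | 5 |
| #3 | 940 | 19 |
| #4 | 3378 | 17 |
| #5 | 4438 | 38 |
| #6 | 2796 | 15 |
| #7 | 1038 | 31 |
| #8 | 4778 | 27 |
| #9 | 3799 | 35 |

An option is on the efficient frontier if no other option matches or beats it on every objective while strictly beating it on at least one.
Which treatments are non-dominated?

#1: dominated by #2 (cost 3020≤4730, side-effect rate 5≤9).
#2: not dominated (best side-effect rate).
#3: not dominated (best cost).
#4: dominated by #2 (cost 3020≤3378, side-effect rate 5≤17).
#5: dominated by #2 (cost 3020≤4438, side-effect rate 5≤38).
#6: not dominated.
#7: dominated by #3 (cost 940≤1038, side-effect rate 19≤31).
#8: dominated by #1 (cost 4730≤4778, side-effect rate 9≤27).
#9: dominated by #2 (cost 3020≤3799, side-effect rate 5≤35).

#2, #3, #6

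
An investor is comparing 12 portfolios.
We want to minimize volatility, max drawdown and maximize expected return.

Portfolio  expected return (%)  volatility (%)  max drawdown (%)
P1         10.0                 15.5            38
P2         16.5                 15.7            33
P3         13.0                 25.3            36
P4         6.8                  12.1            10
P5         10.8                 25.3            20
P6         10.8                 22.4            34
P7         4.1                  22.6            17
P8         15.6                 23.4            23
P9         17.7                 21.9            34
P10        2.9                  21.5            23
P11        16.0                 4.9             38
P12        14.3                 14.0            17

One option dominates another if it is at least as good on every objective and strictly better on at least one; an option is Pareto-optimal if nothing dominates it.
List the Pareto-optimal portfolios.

P1: dominated by P11 (expected return 16.0≥10.0, volatility 4.9≤15.5, max drawdown 38≤38).
P2: not dominated.
P3: dominated by P2 (expected return 16.5≥13.0, volatility 15.7≤25.3, max drawdown 33≤36).
P4: not dominated (best max drawdown).
P5: dominated by P12 (expected return 14.3≥10.8, volatility 14.0≤25.3, max drawdown 17≤20).
P6: dominated by P2 (expected return 16.5≥10.8, volatility 15.7≤22.4, max drawdown 33≤34).
P7: dominated by P4 (expected return 6.8≥4.1, volatility 12.1≤22.6, max drawdown 10≤17).
P8: not dominated.
P9: not dominated (best expected return).
P10: dominated by P4 (expected return 6.8≥2.9, volatility 12.1≤21.5, max drawdown 10≤23).
P11: not dominated (best volatility).
P12: not dominated.

P2, P4, P8, P9, P11, P12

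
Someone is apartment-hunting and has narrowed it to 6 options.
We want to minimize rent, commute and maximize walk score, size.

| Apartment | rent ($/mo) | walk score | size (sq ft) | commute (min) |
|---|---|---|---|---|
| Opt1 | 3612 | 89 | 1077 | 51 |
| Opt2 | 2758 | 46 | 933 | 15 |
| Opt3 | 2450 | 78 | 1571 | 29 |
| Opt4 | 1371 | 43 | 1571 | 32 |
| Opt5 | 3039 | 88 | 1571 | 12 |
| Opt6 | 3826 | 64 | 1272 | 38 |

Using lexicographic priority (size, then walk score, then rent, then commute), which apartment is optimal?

Opt5

First maximize size: best is 1571, kept {Opt3, Opt4, Opt5}.
Then maximize walk score: best is 88, kept {Opt5}.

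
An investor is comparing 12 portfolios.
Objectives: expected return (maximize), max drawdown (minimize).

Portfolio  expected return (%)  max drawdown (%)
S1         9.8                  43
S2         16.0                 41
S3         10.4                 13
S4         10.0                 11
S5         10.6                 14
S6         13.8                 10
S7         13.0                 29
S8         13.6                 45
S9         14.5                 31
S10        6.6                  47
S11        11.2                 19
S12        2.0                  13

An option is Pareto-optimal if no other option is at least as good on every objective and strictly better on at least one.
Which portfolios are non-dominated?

S2, S6, S9

S1: dominated by S2 (expected return 16.0≥9.8, max drawdown 41≤43).
S2: not dominated (best expected return).
S3: dominated by S6 (expected return 13.8≥10.4, max drawdown 10≤13).
S4: dominated by S6 (expected return 13.8≥10.0, max drawdown 10≤11).
S5: dominated by S6 (expected return 13.8≥10.6, max drawdown 10≤14).
S6: not dominated (best max drawdown).
S7: dominated by S6 (expected return 13.8≥13.0, max drawdown 10≤29).
S8: dominated by S2 (expected return 16.0≥13.6, max drawdown 41≤45).
S9: not dominated.
S10: dominated by S1 (expected return 9.8≥6.6, max drawdown 43≤47).
S11: dominated by S6 (expected return 13.8≥11.2, max drawdown 10≤19).
S12: dominated by S3 (expected return 10.4≥2.0, max drawdown 13≤13).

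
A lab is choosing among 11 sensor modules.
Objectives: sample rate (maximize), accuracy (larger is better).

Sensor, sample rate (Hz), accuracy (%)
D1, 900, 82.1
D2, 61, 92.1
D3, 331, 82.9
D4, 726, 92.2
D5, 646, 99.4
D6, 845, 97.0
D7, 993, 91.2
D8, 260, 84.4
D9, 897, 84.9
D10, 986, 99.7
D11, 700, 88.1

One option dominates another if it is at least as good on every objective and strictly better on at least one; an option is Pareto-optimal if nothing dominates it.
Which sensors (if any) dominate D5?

D10: sample rate 986≥646, accuracy 99.7≥99.4 — dominates D5.
Others (D1, D2, D3, D4, D6, D7, D8, D9, D11) are each worse than D5 on at least one objective.

D10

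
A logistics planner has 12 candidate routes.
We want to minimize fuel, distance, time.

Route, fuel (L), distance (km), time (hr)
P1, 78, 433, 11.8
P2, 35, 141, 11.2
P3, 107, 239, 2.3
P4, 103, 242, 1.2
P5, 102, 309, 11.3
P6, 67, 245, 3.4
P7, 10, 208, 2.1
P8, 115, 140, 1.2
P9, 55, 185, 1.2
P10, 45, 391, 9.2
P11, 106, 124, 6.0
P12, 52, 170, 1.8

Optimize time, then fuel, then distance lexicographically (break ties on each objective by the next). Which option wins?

P9

First minimize time: best is 1.2, kept {P4, P8, P9}.
Then minimize fuel: best is 55, kept {P9}.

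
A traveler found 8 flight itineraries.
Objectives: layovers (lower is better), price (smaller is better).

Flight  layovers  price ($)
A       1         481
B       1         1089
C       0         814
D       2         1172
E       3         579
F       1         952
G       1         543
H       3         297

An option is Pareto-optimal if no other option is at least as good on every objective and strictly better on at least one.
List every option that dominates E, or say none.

A: layovers 1≤3, price 481≤579 — dominates E.
G: layovers 1≤3, price 543≤579 — dominates E.
H: layovers 3≤3, price 297≤579 — dominates E.
Others (B, C, D, F) are each worse than E on at least one objective.

A, G, H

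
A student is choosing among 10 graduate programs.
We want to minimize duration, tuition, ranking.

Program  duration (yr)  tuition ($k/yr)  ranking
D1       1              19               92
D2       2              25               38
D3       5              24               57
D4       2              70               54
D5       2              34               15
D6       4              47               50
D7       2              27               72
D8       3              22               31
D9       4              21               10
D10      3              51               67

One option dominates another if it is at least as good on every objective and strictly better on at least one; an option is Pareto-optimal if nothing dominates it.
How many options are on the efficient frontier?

5

D1: not dominated (best duration).
D2: not dominated.
D3: dominated by D8 (duration 3≤5, tuition 22≤24, ranking 31≤57).
D4: dominated by D2 (duration 2≤2, tuition 25≤70, ranking 38≤54).
D5: not dominated.
D6: dominated by D2 (duration 2≤4, tuition 25≤47, ranking 38≤50).
D7: dominated by D2 (duration 2≤2, tuition 25≤27, ranking 38≤72).
D8: not dominated.
D9: not dominated (best ranking).
D10: dominated by D2 (duration 2≤3, tuition 25≤51, ranking 38≤67).
Pareto-optimal: D1, D2, D5, D8, D9 → 5.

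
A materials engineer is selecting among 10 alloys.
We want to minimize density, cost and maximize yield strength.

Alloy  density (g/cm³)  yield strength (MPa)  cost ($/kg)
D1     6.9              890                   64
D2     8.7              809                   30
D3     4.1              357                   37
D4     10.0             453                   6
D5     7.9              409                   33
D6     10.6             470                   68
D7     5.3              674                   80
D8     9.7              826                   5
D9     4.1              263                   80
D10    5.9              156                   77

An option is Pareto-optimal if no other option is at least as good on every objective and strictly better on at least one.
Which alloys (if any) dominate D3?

D1: worse on density (6.9 vs 4.1).
D2: worse on density (8.7 vs 4.1).
D4: worse on density (10.0 vs 4.1).
D5: worse on density (7.9 vs 4.1).
D6: worse on density (10.6 vs 4.1).
D7: worse on density (5.3 vs 4.1).
D8: worse on density (9.7 vs 4.1).
D9: worse on yield strength (263 vs 357).
D10: worse on density (5.9 vs 4.1).
No option dominates D3.

none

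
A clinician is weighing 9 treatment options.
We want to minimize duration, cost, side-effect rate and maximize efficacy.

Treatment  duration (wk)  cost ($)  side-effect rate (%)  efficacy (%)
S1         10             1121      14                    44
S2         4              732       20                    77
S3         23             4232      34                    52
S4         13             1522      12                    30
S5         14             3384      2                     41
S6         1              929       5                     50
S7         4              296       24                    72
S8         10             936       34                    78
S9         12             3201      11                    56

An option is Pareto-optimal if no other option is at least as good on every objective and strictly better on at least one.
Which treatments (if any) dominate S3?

S2, S7, S8, S9

S2: duration 4≤23, cost 732≤4232, side-effect rate 20≤34, efficacy 77≥52 — dominates S3.
S7: duration 4≤23, cost 296≤4232, side-effect rate 24≤34, efficacy 72≥52 — dominates S3.
S8: duration 10≤23, cost 936≤4232, side-effect rate 34≤34, efficacy 78≥52 — dominates S3.
S9: duration 12≤23, cost 3201≤4232, side-effect rate 11≤34, efficacy 56≥52 — dominates S3.
Others (S1, S4, S5, S6) are each worse than S3 on at least one objective.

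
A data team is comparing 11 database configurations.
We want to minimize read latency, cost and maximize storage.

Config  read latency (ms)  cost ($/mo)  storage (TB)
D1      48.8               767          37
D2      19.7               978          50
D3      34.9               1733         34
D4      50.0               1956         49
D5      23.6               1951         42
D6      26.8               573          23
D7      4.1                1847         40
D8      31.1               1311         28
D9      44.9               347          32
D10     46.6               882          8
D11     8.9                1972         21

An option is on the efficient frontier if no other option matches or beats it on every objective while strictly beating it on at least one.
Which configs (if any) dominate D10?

D6: read latency 26.8≤46.6, cost 573≤882, storage 23≥8 — dominates D10.
D9: read latency 44.9≤46.6, cost 347≤882, storage 32≥8 — dominates D10.
Others (D1, D2, D3, D4, D5, D7, D8, D11) are each worse than D10 on at least one objective.

D6, D9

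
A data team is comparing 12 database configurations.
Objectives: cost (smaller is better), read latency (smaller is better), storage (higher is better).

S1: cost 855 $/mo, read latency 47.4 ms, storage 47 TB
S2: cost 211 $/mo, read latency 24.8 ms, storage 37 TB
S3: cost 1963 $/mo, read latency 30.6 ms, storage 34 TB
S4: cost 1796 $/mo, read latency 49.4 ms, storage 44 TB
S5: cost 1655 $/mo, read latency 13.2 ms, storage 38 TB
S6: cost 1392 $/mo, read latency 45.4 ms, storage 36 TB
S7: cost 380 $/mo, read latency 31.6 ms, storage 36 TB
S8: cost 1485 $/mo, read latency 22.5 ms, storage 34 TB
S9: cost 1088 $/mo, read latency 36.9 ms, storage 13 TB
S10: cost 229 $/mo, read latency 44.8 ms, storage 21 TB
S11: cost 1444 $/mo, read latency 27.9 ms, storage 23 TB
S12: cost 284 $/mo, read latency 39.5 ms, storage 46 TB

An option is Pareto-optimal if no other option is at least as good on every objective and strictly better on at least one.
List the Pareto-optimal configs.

S1: not dominated (best storage).
S2: not dominated (best cost).
S3: dominated by S2 (cost 211≤1963, read latency 24.8≤30.6, storage 37≥34).
S4: dominated by S1 (cost 855≤1796, read latency 47.4≤49.4, storage 47≥44).
S5: not dominated (best read latency).
S6: dominated by S2 (cost 211≤1392, read latency 24.8≤45.4, storage 37≥36).
S7: dominated by S2 (cost 211≤380, read latency 24.8≤31.6, storage 37≥36).
S8: not dominated.
S9: dominated by S2 (cost 211≤1088, read latency 24.8≤36.9, storage 37≥13).
S10: dominated by S2 (cost 211≤229, read latency 24.8≤44.8, storage 37≥21).
S11: dominated by S2 (cost 211≤1444, read latency 24.8≤27.9, storage 37≥23).
S12: not dominated.

S1, S2, S5, S8, S12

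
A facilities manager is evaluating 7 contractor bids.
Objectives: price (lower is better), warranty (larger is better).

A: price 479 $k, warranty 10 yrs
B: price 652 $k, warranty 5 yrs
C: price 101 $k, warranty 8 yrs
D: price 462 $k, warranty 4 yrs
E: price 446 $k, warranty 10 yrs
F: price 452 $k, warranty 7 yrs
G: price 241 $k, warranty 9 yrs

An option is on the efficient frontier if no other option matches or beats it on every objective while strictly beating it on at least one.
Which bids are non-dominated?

C, E, G

A: dominated by E (price 446≤479, warranty 10≥10).
B: dominated by A (price 479≤652, warranty 10≥5).
C: not dominated (best price).
D: dominated by C (price 101≤462, warranty 8≥4).
E: not dominated.
F: dominated by C (price 101≤452, warranty 8≥7).
G: not dominated.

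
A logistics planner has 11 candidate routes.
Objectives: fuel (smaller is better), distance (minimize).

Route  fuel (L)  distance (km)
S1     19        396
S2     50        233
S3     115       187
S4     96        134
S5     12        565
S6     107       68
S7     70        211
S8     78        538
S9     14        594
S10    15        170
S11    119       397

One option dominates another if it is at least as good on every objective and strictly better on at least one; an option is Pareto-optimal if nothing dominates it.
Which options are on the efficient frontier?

S1: dominated by S10 (fuel 15≤19, distance 170≤396).
S2: dominated by S10 (fuel 15≤50, distance 170≤233).
S3: dominated by S4 (fuel 96≤115, distance 134≤187).
S4: not dominated.
S5: not dominated (best fuel).
S6: not dominated (best distance).
S7: dominated by S10 (fuel 15≤70, distance 170≤211).
S8: dominated by S1 (fuel 19≤78, distance 396≤538).
S9: dominated by S5 (fuel 12≤14, distance 565≤594).
S10: not dominated.
S11: dominated by S1 (fuel 19≤119, distance 396≤397).

S4, S5, S6, S10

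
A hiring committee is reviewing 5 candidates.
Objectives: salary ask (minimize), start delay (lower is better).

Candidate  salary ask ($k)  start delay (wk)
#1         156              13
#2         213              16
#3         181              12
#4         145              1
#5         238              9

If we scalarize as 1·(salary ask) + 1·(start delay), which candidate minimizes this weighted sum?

#1: 1·156 + 1·13 = 169
#2: 1·213 + 1·16 = 229
#3: 1·181 + 1·12 = 193
#4: 1·145 + 1·1 = 146
#5: 1·238 + 1·9 = 247
Lowest: #4 at 146.

#4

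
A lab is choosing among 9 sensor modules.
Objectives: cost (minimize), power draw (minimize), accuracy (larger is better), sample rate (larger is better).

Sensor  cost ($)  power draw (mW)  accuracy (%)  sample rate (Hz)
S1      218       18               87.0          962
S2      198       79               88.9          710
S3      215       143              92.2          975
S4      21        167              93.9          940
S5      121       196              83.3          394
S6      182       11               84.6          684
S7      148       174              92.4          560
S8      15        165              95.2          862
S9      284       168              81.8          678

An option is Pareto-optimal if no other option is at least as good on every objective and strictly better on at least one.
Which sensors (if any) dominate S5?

S4: cost 21≤121, power draw 167≤196, accuracy 93.9≥83.3, sample rate 940≥394 — dominates S5.
S8: cost 15≤121, power draw 165≤196, accuracy 95.2≥83.3, sample rate 862≥394 — dominates S5.
Others (S1, S2, S3, S6, S7, S9) are each worse than S5 on at least one objective.

S4, S8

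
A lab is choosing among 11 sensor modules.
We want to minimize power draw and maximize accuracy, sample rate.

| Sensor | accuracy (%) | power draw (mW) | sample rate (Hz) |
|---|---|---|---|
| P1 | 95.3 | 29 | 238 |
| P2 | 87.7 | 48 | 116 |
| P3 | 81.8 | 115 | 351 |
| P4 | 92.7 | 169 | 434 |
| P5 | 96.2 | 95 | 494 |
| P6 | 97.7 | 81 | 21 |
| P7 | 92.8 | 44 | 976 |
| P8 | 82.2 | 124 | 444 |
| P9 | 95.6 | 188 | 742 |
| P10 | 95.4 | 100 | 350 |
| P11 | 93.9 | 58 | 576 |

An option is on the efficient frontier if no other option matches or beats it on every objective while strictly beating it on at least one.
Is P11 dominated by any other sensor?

P1: worse on sample rate (238 vs 576).
P2: worse on accuracy (87.7 vs 93.9).
P3: worse on accuracy (81.8 vs 93.9).
P4: worse on accuracy (92.7 vs 93.9).
P5: worse on power draw (95 vs 58).
P6: worse on power draw (81 vs 58).
P7: worse on accuracy (92.8 vs 93.9).
P8: worse on accuracy (82.2 vs 93.9).
P9: worse on power draw (188 vs 58).
P10: worse on power draw (100 vs 58).
No option is at least as good as P11 on every objective and strictly better on one.

No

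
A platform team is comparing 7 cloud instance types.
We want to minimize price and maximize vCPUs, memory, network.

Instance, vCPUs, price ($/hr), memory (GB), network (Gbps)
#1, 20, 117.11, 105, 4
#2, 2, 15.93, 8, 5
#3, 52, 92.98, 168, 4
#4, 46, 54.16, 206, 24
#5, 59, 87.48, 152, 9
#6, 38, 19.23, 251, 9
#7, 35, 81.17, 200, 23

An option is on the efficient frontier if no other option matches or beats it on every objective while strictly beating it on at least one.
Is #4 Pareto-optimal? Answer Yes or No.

#1: worse on vCPUs (20 vs 46).
#2: worse on vCPUs (2 vs 46).
#3: worse on price (92.98 vs 54.16).
#5: worse on price (87.48 vs 54.16).
#6: worse on vCPUs (38 vs 46).
#7: worse on vCPUs (35 vs 46).
No option is at least as good as #4 on every objective and strictly better on one.

Yes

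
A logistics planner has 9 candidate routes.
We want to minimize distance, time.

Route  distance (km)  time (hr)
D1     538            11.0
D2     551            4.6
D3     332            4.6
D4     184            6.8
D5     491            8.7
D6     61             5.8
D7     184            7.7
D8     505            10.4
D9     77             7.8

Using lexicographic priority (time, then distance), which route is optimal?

D3

First minimize time: best is 4.6, kept {D2, D3}.
Then minimize distance: best is 332, kept {D3}.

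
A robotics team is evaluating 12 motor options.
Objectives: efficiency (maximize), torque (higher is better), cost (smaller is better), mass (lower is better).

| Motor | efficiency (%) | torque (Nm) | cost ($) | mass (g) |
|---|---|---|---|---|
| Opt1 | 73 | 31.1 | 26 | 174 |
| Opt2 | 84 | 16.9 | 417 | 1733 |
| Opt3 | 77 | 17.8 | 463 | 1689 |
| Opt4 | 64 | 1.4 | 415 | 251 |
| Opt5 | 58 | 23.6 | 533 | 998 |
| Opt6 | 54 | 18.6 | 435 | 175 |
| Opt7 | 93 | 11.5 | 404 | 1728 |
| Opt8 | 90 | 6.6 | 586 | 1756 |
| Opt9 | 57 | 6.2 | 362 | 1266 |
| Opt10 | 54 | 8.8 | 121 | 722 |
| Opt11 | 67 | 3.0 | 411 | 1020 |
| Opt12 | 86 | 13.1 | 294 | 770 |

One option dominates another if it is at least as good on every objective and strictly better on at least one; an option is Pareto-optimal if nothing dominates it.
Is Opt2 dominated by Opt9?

No

Opt9 vs Opt2: Opt9 is worse on efficiency (57 vs 84), so it does not dominate Opt2.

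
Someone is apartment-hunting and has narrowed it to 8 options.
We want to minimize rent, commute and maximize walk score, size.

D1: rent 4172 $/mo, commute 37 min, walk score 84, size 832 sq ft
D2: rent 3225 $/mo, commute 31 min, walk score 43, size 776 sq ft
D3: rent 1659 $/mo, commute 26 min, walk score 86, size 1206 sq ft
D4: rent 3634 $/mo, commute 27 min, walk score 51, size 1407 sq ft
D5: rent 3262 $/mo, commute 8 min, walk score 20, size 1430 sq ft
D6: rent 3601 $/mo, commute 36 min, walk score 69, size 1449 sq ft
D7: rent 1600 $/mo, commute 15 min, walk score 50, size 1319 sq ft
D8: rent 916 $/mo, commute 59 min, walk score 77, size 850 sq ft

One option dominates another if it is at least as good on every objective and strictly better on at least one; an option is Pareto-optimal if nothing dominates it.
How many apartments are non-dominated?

6

D1: dominated by D3 (rent 1659≤4172, commute 26≤37, walk score 86≥84, size 1206≥832).
D2: dominated by D3 (rent 1659≤3225, commute 26≤31, walk score 86≥43, size 1206≥776).
D3: not dominated (best walk score).
D4: not dominated.
D5: not dominated (best commute).
D6: not dominated (best size).
D7: not dominated.
D8: not dominated (best rent).
Pareto-optimal: D3, D4, D5, D6, D7, D8 → 6.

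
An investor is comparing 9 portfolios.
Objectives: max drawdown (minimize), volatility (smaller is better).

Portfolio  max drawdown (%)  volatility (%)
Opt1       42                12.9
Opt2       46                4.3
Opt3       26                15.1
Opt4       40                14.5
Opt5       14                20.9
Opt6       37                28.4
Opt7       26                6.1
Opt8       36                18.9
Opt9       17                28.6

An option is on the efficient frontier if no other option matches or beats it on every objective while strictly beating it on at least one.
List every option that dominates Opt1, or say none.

Opt7

Opt7: max drawdown 26≤42, volatility 6.1≤12.9 — dominates Opt1.
Others (Opt2, Opt3, Opt4, Opt5, Opt6, Opt8, Opt9) are each worse than Opt1 on at least one objective.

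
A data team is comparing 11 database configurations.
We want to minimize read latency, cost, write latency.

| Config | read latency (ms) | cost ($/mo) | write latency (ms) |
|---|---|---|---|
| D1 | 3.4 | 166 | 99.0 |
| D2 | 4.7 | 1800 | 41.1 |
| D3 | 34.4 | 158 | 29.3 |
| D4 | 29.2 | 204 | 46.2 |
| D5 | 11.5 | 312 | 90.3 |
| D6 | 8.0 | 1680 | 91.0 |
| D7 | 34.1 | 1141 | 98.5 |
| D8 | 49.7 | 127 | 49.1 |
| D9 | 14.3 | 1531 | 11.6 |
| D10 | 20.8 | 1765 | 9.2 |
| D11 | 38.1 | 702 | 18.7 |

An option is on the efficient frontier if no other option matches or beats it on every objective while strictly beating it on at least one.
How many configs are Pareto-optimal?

D1: not dominated (best read latency).
D2: not dominated.
D3: not dominated.
D4: not dominated.
D5: not dominated.
D6: not dominated.
D7: dominated by D4 (read latency 29.2≤34.1, cost 204≤1141, write latency 46.2≤98.5).
D8: not dominated (best cost).
D9: not dominated.
D10: not dominated (best write latency).
D11: not dominated.
Pareto-optimal: D1, D2, D3, D4, D5, D6, D8, D9, D10, D11 → 10.

10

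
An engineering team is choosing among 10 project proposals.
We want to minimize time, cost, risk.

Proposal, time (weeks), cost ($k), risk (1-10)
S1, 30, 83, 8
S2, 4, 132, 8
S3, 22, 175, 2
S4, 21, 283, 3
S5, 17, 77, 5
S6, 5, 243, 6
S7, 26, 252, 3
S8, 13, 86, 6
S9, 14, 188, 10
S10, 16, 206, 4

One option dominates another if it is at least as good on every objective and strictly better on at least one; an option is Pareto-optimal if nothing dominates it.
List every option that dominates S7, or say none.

S3: time 22≤26, cost 175≤252, risk 2≤3 — dominates S7.
Others (S1, S2, S4, S5, S6, S8, S9, S10) are each worse than S7 on at least one objective.

S3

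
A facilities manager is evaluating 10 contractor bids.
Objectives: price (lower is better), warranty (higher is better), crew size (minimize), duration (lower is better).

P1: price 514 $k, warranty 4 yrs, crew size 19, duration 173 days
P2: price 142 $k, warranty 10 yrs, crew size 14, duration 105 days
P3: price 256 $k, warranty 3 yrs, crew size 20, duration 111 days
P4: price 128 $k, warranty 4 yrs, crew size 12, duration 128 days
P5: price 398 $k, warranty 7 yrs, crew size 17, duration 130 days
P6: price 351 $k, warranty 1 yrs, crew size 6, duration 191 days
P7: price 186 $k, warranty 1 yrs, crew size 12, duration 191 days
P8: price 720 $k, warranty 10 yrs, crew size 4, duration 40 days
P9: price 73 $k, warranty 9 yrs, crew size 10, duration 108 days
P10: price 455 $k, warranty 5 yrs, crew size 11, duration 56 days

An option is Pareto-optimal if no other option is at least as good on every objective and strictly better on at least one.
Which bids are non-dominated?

P1: dominated by P2 (price 142≤514, warranty 10≥4, crew size 14≤19, duration 105≤173).
P2: not dominated.
P3: dominated by P2 (price 142≤256, warranty 10≥3, crew size 14≤20, duration 105≤111).
P4: dominated by P9 (price 73≤128, warranty 9≥4, crew size 10≤12, duration 108≤128).
P5: dominated by P2 (price 142≤398, warranty 10≥7, crew size 14≤17, duration 105≤130).
P6: not dominated.
P7: dominated by P4 (price 128≤186, warranty 4≥1, crew size 12≤12, duration 128≤191).
P8: not dominated (best crew size).
P9: not dominated (best price).
P10: not dominated.

P2, P6, P8, P9, P10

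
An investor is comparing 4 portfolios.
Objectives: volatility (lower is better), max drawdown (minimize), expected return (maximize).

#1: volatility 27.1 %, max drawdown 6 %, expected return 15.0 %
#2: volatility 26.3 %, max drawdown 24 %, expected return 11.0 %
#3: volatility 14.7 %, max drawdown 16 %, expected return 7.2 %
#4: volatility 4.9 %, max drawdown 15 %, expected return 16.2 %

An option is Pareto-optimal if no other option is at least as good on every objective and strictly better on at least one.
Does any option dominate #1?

No

#2: worse on max drawdown (24 vs 6).
#3: worse on max drawdown (16 vs 6).
#4: worse on max drawdown (15 vs 6).
No option is at least as good as #1 on every objective and strictly better on one.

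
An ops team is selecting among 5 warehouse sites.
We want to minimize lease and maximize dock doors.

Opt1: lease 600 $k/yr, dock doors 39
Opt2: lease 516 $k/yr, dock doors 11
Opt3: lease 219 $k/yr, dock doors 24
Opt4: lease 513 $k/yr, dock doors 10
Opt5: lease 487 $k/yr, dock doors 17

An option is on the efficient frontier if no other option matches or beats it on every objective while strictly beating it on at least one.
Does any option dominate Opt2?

Opt3 vs Opt2: lease 219≤516, dock doors 24≥11 — Opt3 is at least as good on every objective and strictly better on at least one, so Opt3 dominates Opt2.

Yes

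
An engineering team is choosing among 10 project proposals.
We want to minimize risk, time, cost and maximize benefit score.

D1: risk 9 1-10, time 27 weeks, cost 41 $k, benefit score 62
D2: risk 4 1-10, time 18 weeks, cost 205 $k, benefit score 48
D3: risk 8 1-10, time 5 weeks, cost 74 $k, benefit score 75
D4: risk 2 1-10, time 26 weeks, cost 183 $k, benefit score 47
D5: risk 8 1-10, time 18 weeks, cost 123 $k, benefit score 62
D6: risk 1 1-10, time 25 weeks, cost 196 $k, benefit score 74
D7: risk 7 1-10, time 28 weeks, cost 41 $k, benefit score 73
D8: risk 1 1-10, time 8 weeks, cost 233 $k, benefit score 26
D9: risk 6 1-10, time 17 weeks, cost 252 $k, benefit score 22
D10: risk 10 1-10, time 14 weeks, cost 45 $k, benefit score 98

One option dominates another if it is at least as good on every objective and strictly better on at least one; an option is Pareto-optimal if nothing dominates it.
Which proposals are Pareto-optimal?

D1, D2, D3, D4, D6, D7, D8, D10

D1: not dominated.
D2: not dominated.
D3: not dominated (best time).
D4: not dominated.
D5: dominated by D3 (risk 8≤8, time 5≤18, cost 74≤123, benefit score 75≥62).
D6: not dominated.
D7: not dominated.
D8: not dominated.
D9: dominated by D8 (risk 1≤6, time 8≤17, cost 233≤252, benefit score 26≥22).
D10: not dominated (best benefit score).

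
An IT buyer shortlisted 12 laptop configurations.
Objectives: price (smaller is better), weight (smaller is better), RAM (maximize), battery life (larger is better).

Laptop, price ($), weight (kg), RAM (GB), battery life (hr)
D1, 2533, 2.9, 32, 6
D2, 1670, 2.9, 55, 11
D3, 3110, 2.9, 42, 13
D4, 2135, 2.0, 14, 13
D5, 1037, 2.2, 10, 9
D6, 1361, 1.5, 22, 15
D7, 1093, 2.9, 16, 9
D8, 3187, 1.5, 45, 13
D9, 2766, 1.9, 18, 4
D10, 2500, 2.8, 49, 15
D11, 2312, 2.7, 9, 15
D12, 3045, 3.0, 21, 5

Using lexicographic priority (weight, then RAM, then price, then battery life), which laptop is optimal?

D8

First minimize weight: best is 1.5, kept {D6, D8}.
Then maximize RAM: best is 45, kept {D8}.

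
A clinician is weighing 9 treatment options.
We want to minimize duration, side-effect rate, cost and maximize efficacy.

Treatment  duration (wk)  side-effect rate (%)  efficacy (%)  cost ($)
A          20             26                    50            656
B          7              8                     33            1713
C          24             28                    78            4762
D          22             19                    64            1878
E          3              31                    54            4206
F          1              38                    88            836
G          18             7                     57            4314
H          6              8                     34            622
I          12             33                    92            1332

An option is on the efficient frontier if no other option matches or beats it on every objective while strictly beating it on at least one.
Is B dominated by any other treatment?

Yes

H vs B: duration 6≤7, side-effect rate 8≤8, efficacy 34≥33, cost 622≤1713 — H is at least as good on every objective and strictly better on at least one, so H dominates B.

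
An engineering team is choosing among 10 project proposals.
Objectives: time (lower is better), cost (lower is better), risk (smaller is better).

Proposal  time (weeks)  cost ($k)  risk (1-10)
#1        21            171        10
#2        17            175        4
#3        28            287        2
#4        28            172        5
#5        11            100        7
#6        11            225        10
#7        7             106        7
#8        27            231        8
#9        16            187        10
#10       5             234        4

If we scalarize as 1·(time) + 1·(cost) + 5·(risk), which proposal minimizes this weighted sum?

#5

#1: 1·21 + 1·171 + 5·10 = 242
#2: 1·17 + 1·175 + 5·4 = 212
#3: 1·28 + 1·287 + 5·2 = 325
#4: 1·28 + 1·172 + 5·5 = 225
#5: 1·11 + 1·100 + 5·7 = 146
#6: 1·11 + 1·225 + 5·10 = 286
#7: 1·7 + 1·106 + 5·7 = 148
#8: 1·27 + 1·231 + 5·8 = 298
#9: 1·16 + 1·187 + 5·10 = 253
#10: 1·5 + 1·234 + 5·4 = 259
Lowest: #5 at 146.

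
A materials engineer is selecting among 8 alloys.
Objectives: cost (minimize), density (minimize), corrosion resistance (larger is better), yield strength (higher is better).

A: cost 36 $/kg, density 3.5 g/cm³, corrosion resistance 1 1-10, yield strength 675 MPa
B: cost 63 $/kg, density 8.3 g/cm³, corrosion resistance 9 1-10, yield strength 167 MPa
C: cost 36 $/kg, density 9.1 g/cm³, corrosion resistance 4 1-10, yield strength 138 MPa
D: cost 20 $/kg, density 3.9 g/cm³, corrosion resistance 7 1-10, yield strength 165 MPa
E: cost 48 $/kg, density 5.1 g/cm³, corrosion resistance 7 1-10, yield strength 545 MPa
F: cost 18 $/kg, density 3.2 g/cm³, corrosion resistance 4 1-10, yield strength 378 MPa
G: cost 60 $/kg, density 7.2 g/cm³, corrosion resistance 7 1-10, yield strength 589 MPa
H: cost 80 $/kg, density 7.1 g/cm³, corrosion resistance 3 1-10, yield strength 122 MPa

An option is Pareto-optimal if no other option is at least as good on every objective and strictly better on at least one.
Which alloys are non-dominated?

A: not dominated (best yield strength).
B: not dominated (best corrosion resistance).
C: dominated by D (cost 20≤36, density 3.9≤9.1, corrosion resistance 7≥4, yield strength 165≥138).
D: not dominated.
E: not dominated.
F: not dominated (best cost).
G: not dominated.
H: dominated by D (cost 20≤80, density 3.9≤7.1, corrosion resistance 7≥3, yield strength 165≥122).

A, B, D, E, F, G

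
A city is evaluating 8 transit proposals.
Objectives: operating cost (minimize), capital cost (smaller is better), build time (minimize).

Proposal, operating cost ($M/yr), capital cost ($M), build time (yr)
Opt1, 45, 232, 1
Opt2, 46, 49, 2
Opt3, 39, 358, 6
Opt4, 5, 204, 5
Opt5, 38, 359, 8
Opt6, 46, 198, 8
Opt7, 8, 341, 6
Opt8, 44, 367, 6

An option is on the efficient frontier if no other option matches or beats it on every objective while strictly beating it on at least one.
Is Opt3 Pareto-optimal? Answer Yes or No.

No

Opt4 vs Opt3: operating cost 5≤39, capital cost 204≤358, build time 5≤6 — Opt4 is at least as good on every objective and strictly better on at least one, so Opt4 dominates Opt3.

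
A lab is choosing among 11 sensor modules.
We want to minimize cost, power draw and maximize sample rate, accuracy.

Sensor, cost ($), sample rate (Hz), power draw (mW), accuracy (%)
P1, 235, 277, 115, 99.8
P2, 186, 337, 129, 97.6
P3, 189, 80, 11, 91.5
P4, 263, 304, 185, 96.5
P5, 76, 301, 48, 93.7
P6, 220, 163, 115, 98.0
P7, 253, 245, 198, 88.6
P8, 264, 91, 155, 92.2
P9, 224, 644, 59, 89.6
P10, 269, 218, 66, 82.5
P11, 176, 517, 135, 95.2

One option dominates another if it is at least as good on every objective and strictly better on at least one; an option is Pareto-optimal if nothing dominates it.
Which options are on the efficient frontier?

P1, P2, P3, P5, P6, P9, P11

P1: not dominated (best accuracy).
P2: not dominated.
P3: not dominated (best power draw).
P4: dominated by P2 (cost 186≤263, sample rate 337≥304, power draw 129≤185, accuracy 97.6≥96.5).
P5: not dominated (best cost).
P6: not dominated.
P7: dominated by P1 (cost 235≤253, sample rate 277≥245, power draw 115≤198, accuracy 99.8≥88.6).
P8: dominated by P1 (cost 235≤264, sample rate 277≥91, power draw 115≤155, accuracy 99.8≥92.2).
P9: not dominated (best sample rate).
P10: dominated by P5 (cost 76≤269, sample rate 301≥218, power draw 48≤66, accuracy 93.7≥82.5).
P11: not dominated.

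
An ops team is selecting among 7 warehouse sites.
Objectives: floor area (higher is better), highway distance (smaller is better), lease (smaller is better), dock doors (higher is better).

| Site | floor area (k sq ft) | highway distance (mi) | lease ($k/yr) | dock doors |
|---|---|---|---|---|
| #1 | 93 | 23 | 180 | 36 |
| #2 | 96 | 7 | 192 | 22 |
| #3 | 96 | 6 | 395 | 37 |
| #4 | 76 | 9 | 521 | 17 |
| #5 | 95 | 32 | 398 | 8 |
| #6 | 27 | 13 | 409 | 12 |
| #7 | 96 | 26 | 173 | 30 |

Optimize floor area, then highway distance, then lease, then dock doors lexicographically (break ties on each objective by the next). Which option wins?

#3

First maximize floor area: best is 96, kept {#2, #3, #7}.
Then minimize highway distance: best is 6, kept {#3}.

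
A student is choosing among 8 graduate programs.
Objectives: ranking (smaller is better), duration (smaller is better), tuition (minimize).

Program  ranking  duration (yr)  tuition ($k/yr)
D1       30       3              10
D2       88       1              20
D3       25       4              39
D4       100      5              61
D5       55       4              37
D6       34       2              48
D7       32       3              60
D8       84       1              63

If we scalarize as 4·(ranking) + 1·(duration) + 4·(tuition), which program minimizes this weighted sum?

D1: 4·30 + 1·3 + 4·10 = 163
D2: 4·88 + 1·1 + 4·20 = 433
D3: 4·25 + 1·4 + 4·39 = 260
D4: 4·100 + 1·5 + 4·61 = 649
D5: 4·55 + 1·4 + 4·37 = 372
D6: 4·34 + 1·2 + 4·48 = 330
D7: 4·32 + 1·3 + 4·60 = 371
D8: 4·84 + 1·1 + 4·63 = 589
Lowest: D1 at 163.

D1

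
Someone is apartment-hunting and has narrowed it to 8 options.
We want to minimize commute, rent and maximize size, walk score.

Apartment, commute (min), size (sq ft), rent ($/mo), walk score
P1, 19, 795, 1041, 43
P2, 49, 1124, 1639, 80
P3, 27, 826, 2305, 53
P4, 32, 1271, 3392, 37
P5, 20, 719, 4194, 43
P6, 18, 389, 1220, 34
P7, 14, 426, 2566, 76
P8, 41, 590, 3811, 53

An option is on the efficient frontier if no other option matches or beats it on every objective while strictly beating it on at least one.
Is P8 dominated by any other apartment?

P3 vs P8: commute 27≤41, size 826≥590, rent 2305≤3811, walk score 53≥53 — P3 is at least as good on every objective and strictly better on at least one, so P3 dominates P8.

Yes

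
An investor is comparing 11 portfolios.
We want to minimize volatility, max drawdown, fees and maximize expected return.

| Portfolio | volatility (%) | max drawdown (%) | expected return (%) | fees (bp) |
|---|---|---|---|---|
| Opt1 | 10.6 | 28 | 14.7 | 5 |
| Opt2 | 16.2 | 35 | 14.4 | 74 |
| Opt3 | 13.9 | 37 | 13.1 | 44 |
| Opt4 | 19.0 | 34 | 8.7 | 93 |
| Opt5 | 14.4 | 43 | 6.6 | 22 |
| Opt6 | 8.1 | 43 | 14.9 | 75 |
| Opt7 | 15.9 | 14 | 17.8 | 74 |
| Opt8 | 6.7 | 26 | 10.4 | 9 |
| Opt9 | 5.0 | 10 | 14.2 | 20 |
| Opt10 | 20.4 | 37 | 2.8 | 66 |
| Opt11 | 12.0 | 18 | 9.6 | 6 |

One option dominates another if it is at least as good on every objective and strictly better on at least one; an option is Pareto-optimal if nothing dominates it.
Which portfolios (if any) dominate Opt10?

Opt1, Opt3, Opt8, Opt9, Opt11

Opt1: volatility 10.6≤20.4, max drawdown 28≤37, expected return 14.7≥2.8, fees 5≤66 — dominates Opt10.
Opt3: volatility 13.9≤20.4, max drawdown 37≤37, expected return 13.1≥2.8, fees 44≤66 — dominates Opt10.
Opt8: volatility 6.7≤20.4, max drawdown 26≤37, expected return 10.4≥2.8, fees 9≤66 — dominates Opt10.
Opt9: volatility 5.0≤20.4, max drawdown 10≤37, expected return 14.2≥2.8, fees 20≤66 — dominates Opt10.
Opt11: volatility 12.0≤20.4, max drawdown 18≤37, expected return 9.6≥2.8, fees 6≤66 — dominates Opt10.
Others (Opt2, Opt4, Opt5, Opt6, Opt7) are each worse than Opt10 on at least one objective.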